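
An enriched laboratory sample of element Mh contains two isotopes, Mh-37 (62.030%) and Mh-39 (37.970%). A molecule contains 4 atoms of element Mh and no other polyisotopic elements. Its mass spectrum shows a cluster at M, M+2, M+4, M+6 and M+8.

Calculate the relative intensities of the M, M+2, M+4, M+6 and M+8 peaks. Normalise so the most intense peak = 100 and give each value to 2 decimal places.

40.84 : 100.00 : 91.82 : 37.47 : 5.73

Expanding (0.62030 + 0.37970)^4:
P(M) = 0.62030^4 = 0.148050
P(M+2) = 4 × 0.62030^3 × 0.37970^1 = 0.362498
P(M+4) = 6 × 0.62030^2 × 0.37970^2 = 0.332840
P(M+6) = 4 × 0.62030^1 × 0.37970^3 = 0.135826
P(M+8) = 0.37970^4 = 0.020786
The M+2 peak is largest (0.362498); scaling to 100 gives 40.84 : 100.00 : 91.82 : 37.47 : 5.73.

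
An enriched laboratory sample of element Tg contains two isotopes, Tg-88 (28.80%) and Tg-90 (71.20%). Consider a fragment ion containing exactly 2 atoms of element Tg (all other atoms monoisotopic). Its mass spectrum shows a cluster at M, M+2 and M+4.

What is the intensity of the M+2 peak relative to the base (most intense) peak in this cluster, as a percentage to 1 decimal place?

80.9%

Binomial terms of (0.2880 + 0.7120)^2: M 0.0829, M+2 0.4101, M+4 0.5069 → M+4 is the base peak.
P(M+4) = C(2,2) × 0.2880^0 × 0.7120^2 = 1 × 1.0000 × 0.506944 = 0.506944 (base)
P(M+2) = C(2,1) × 0.2880^1 × 0.7120^1 = 2 × 0.2880 × 0.7120 = 0.410112
Relative intensity = 0.410112 / 0.506944 × 100 = 80.9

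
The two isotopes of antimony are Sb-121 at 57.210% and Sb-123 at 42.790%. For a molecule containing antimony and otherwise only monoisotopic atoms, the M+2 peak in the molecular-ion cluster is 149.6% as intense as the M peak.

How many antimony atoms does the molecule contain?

With n Sb atoms, P(M+2)/P(M) = C(n,1)·p^(n−1)q / p^n = n·q/p = n · 0.42790/0.57210.
n = 1.496 × 0.57210/0.42790 = 2.00 ≈ 2

2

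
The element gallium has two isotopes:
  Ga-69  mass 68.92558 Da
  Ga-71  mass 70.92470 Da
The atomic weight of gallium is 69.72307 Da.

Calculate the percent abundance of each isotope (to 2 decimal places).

Let x be the fractional abundance of Ga-69; then Ga-71 has abundance 1 − x.
68.92558·x + 70.92470·(1 − x) = 69.72307
(68.92558 − 70.92470)·x = 69.72307 − 70.92470
x = -1.20163 / -1.99912 = 0.60108 → 60.11% Ga-69, 39.89% Ga-71.

Ga-69: 60.11%, Ga-71: 39.89%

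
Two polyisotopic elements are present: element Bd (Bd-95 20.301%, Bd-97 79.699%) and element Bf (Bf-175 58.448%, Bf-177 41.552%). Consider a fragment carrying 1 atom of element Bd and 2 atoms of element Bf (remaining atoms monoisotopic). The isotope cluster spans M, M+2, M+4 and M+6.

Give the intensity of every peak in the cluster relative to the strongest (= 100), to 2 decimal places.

16.43 : 87.85 : 100.00 : 32.59

Element Bd pattern (n=1): 0.20301 : 0.79699
Element Bf pattern (n=2): 0.34161687 : 0.48572626 : 0.17265687
Convolve the two distributions (both contribute in 2-u steps):
  M: 0.20301×0.34161687 = 0.069352
  M+2: 0.20301×0.48572626 + 0.79699×0.34161687 = 0.370873
  M+4: 0.20301×0.17265687 + 0.79699×0.48572626 = 0.422170
  M+6: 0.79699×0.17265687 = 0.137606
Scale to base peak (0.422170) = 100: 16.43 : 87.85 : 100.00 : 32.59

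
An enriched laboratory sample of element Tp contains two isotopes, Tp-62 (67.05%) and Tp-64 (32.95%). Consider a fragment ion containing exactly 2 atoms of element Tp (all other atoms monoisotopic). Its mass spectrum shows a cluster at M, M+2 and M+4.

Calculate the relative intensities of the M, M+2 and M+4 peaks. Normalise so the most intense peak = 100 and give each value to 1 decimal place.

Each Tp atom is independently Tp-62 (p = 0.6705) or Tp-64 (q = 0.3295); the cluster is the binomial expansion (p + q)^2.
P(M) = 0.6705^2 = 0.449570
P(M+2) = 2 × 0.6705^1 × 0.3295^1 = 0.441860
P(M+4) = 0.3295^2 = 0.108570
The M peak is largest (0.449570); scaling to 100 gives 100.0 : 98.3 : 24.1.

100.0 : 98.3 : 24.1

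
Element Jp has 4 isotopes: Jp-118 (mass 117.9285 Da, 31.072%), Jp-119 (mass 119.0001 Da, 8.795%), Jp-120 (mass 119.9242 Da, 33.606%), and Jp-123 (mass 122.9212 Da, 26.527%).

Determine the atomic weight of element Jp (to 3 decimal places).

The abundance-weighted mean is 0.31072 × 117.9285 + 0.08795 × 119.0001 + 0.33606 × 119.9242 + 0.26527 × 122.9212
= 36.64274 + 10.46606 + 40.30173 + 32.60731 = 120.01784 Da

120.018 Da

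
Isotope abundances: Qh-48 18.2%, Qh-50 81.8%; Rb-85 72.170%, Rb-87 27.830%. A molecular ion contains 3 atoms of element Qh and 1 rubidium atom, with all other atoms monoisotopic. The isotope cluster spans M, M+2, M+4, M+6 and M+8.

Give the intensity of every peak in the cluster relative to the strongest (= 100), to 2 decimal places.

0.88 : 12.15 : 57.64 : 100.00 : 30.67

Element Qh pattern (n=3): 0.00602857 : 0.0812863 : 0.3653417 : 0.54734343
Rubidium pattern (n=1): 0.7217 : 0.2783
Convolve the two distributions (both contribute in 2-u steps):
  M: 0.00602857×0.7217 = 0.004351
  M+2: 0.00602857×0.2783 + 0.0812863×0.7217 = 0.060342
  M+4: 0.0812863×0.2783 + 0.3653417×0.7217 = 0.286289
  M+6: 0.3653417×0.2783 + 0.54734343×0.7217 = 0.496692
  M+8: 0.54734343×0.2783 = 0.152326
Scale to base peak (0.496692) = 100: 0.88 : 12.15 : 57.64 : 100.00 : 30.67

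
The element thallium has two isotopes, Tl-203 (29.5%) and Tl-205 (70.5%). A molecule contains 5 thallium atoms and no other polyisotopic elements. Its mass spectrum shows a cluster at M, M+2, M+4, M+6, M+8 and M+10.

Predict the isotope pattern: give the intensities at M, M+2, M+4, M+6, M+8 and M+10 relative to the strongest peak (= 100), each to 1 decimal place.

0.6 : 7.3 : 35.0 : 83.7 : 100.0 : 47.8

The 5 Tl atoms are independent, so intensities follow the terms of (0.295 + 0.705)^5.
P(M) = 0.295^5 = 0.002234
P(M+2) = 5 × 0.295^4 × 0.705^1 = 0.026696
P(M+4) = 10 × 0.295^3 × 0.705^2 = 0.127598
P(M+6) = 10 × 0.295^2 × 0.705^3 = 0.304938
P(M+8) = 5 × 0.295^1 × 0.705^4 = 0.364375
P(M+10) = 0.705^5 = 0.174159
The M+8 peak is largest (0.364375); scaling to 100 gives 0.6 : 7.3 : 35.0 : 83.7 : 100.0 : 47.8.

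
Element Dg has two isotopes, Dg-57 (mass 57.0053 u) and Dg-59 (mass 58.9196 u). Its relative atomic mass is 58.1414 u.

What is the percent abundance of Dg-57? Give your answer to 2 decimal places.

40.65%

With x = fraction of Dg-57 (so Dg-59 is 1 − x):
57.0053·x + 58.9196·(1 − x) = 58.1414
(57.0053 − 58.9196)·x = 58.1414 − 58.9196
x = -0.7782 / -1.9143 = 0.40652 → 40.65% Dg-57, 59.35% Dg-59.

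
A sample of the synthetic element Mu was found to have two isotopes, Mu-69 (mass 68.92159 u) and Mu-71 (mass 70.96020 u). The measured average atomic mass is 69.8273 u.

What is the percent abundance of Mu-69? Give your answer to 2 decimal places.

55.57%

With x = fraction of Mu-69 (so Mu-71 is 1 − x):
68.92159·x + 70.96020·(1 − x) = 69.8273
(68.92159 − 70.96020)·x = 69.8273 − 70.96020
x = -1.13290 / -2.03861 = 0.55572 → 55.57% Mu-69, 44.43% Mu-71.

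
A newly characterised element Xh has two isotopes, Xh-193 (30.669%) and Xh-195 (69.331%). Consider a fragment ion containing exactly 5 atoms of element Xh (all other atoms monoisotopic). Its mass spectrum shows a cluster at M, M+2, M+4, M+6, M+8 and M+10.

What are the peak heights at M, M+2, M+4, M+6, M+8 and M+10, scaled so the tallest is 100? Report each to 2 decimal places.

0.77 : 8.66 : 39.14 : 88.47 : 100.00 : 45.21

Expanding (0.30669 + 0.69331)^5:
P(M) = 0.30669^5 = 0.002713
P(M+2) = 5 × 0.30669^4 × 0.69331^1 = 0.030669
P(M+4) = 10 × 0.30669^3 × 0.69331^2 = 0.138661
P(M+6) = 10 × 0.30669^2 × 0.69331^3 = 0.313460
P(M+8) = 5 × 0.30669^1 × 0.69331^4 = 0.354307
P(M+10) = 0.69331^5 = 0.160191
The M+8 peak is largest (0.354307); scaling to 100 gives 0.77 : 8.66 : 39.14 : 88.47 : 100.00 : 45.21.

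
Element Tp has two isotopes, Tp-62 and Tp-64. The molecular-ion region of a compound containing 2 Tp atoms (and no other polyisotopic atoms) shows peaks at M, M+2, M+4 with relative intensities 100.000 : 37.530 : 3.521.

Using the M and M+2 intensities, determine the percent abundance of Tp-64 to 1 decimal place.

Let p = fractional abundance of Tp-62. I(M+2)/I(M) = [C(2,1)·p^1·(1−p)] / p^2 = 2·(1−p)/p = 37.530/100.000 = 0.3753
(1−p)/p = 0.3753/2 = 0.1877  ⇒  p = 1/(1 + 0.1877) = 0.8420
Tp-62: 84.2%, Tp-64: 15.8%.

15.8%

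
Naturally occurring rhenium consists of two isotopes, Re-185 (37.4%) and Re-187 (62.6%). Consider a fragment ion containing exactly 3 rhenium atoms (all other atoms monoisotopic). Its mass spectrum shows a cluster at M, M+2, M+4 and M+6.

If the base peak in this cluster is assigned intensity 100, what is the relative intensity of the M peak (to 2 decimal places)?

11.90

(0.374 + 0.626)^3 gives M 0.0523, M+2 0.2627, M+4 0.4397, M+6 0.2453; the largest is M+4.
P(M+4) = C(3,2) × 0.374^1 × 0.626^2 = 3 × 0.3740 × 0.391876 = 0.439685 (base)
P(M) = C(3,0) × 0.374^3 × 0.626^0 = 1 × 0.05231362 × 1.0000 = 0.052314
Relative intensity = 0.052314 / 0.439685 × 100 = 11.90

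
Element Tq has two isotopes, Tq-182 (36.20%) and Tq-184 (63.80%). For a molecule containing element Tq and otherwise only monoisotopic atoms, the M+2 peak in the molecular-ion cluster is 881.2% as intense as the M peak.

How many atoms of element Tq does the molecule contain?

For n independent Tq atoms, I(M+2)/I(M) = n · (abundance Tq-184) / (abundance Tq-182) = n · 0.6380/0.3620.
n = 8.812 × 0.3620/0.6380 = 5.00 ≈ 5

5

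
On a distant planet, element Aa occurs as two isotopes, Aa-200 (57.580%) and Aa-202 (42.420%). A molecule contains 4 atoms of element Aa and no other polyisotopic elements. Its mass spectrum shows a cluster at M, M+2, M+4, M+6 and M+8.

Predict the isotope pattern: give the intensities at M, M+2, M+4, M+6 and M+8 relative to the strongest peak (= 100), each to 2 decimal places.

Expanding (0.57580 + 0.42420)^4:
P(M) = 0.57580^4 = 0.109923
P(M+2) = 4 × 0.57580^3 × 0.42420^1 = 0.323926
P(M+4) = 6 × 0.57580^2 × 0.42420^2 = 0.357961
P(M+6) = 4 × 0.57580^1 × 0.42420^3 = 0.175810
P(M+8) = 0.42420^4 = 0.032380
The M+4 peak is largest (0.357961); scaling to 100 gives 30.71 : 90.49 : 100.00 : 49.11 : 9.05.

30.71 : 90.49 : 100.00 : 49.11 : 9.05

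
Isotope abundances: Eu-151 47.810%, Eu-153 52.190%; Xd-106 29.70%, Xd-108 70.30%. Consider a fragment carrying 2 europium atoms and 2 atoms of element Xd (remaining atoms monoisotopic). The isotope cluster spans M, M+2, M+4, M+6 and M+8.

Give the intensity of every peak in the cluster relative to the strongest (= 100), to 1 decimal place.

Europium pattern (n=2): 0.22857961 : 0.49904078 : 0.27237961
Element Xd pattern (n=2): 0.088209 : 0.417582 : 0.494209
Convolve the two distributions (both contribute in 2-u steps):
  M: 0.22857961×0.088209 = 0.020163
  M+2: 0.22857961×0.417582 + 0.49904078×0.088209 = 0.139471
  M+4: 0.22857961×0.494209 + 0.49904078×0.417582 + 0.27237961×0.088209 = 0.345383
  M+6: 0.49904078×0.494209 + 0.27237961×0.417582 = 0.360371
  M+8: 0.27237961×0.494209 = 0.134612
Scale to base peak (0.360371) = 100: 5.6 : 38.7 : 95.8 : 100.0 : 37.4

5.6 : 38.7 : 95.8 : 100.0 : 37.4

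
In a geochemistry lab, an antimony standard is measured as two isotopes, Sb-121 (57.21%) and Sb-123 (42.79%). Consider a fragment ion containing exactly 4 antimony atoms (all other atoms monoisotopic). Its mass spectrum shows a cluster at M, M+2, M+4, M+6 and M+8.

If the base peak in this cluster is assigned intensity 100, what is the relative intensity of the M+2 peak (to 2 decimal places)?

89.13

(0.5721 + 0.4279)^4 gives M 0.1071, M+2 0.3205, M+4 0.3596, M+6 0.1793, M+8 0.0335; the largest is M+4.
P(M+4) = C(4,2) × 0.5721^2 × 0.4279^2 = 6 × 0.32729841 × 0.18309841 = 0.359567 (base)
P(M+2) = C(4,1) × 0.5721^3 × 0.4279^1 = 4 × 0.18724742 × 0.4279 = 0.320493
Relative intensity = 0.320493 / 0.359567 × 100 = 89.13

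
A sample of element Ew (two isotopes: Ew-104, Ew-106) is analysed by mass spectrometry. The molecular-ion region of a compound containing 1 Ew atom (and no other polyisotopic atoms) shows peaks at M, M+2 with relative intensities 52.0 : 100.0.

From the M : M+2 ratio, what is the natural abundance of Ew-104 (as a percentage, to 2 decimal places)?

Let p = fractional abundance of Ew-104. I(M+2)/I(M) = [C(1,1)·p^0·(1−p)] / p^1 = 1·(1−p)/p = 100.0/52.0 = 1.9231
(1−p)/p = 1.9231/1 = 1.9231  ⇒  p = 1/(1 + 1.9231) = 0.3421
Ew-104: 34.21%, Ew-106: 65.79%.

34.21%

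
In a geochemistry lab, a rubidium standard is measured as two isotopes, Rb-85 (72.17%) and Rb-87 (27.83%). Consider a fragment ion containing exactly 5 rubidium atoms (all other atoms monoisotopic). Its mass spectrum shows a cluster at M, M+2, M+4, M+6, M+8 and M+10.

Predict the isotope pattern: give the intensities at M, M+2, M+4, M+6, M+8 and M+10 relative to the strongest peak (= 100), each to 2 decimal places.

51.86 : 100.00 : 77.12 : 29.74 : 5.73 : 0.44

Expanding (0.7217 + 0.2783)^5:
P(M) = 0.7217^5 = 0.195787
P(M+2) = 5 × 0.7217^4 × 0.2783^1 = 0.377494
P(M+4) = 10 × 0.7217^3 × 0.2783^2 = 0.291136
P(M+6) = 10 × 0.7217^2 × 0.2783^3 = 0.112267
P(M+8) = 5 × 0.7217^1 × 0.2783^4 = 0.021646
P(M+10) = 0.2783^5 = 0.001669
The M+2 peak is largest (0.377494); scaling to 100 gives 51.86 : 100.00 : 77.12 : 29.74 : 5.73 : 0.44.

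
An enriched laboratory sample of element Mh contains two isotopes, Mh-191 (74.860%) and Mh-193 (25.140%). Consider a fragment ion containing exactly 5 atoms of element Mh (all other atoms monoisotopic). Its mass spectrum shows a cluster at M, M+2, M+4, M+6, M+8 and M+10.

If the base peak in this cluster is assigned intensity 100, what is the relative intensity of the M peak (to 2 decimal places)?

(0.74860 + 0.25140)^5 gives M 0.2351, M+2 0.3948, M+4 0.2651, M+6 0.0890, M+8 0.0150, M+10 0.0010; the largest is M+2.
P(M+2) = C(5,1) × 0.74860^4 × 0.25140^1 = 5 × 0.31405036 × 0.2514 = 0.394761 (base)
P(M) = C(5,0) × 0.74860^5 × 0.25140^0 = 1 × 0.2350981 × 1.0000 = 0.235098
Relative intensity = 0.235098 / 0.394761 × 100 = 59.55

59.55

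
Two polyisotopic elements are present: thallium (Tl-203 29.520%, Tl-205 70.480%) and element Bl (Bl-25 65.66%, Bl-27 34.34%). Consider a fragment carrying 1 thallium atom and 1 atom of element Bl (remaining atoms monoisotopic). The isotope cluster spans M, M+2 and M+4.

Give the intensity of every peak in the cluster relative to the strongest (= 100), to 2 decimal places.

34.36 : 100.00 : 42.90

Thallium pattern (n=1): 0.2952 : 0.7048
Element Bl pattern (n=1): 0.6566 : 0.3434
Convolve the two distributions (both contribute in 2-u steps):
  M: 0.2952×0.6566 = 0.193828
  M+2: 0.2952×0.3434 + 0.7048×0.6566 = 0.564143
  M+4: 0.7048×0.3434 = 0.242028
Scale to base peak (0.564143) = 100: 34.36 : 100.00 : 42.90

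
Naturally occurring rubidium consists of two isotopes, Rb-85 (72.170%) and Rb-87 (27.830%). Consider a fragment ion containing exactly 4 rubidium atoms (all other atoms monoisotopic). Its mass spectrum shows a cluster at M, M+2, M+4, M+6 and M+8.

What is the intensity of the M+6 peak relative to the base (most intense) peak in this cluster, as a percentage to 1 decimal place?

Term probabilities: M 0.2713, M+2 0.4184, M+4 0.2420, M+6 0.0622, M+8 0.0060. Base peak = M+2.
P(M+2) = C(4,1) × 0.72170^3 × 0.27830^1 = 4 × 0.37589809 × 0.2783 = 0.418450 (base)
P(M+6) = C(4,3) × 0.72170^1 × 0.27830^3 = 4 × 0.7217 × 0.02155458 = 0.062224
Relative intensity = 0.062224 / 0.418450 × 100 = 14.9

14.9%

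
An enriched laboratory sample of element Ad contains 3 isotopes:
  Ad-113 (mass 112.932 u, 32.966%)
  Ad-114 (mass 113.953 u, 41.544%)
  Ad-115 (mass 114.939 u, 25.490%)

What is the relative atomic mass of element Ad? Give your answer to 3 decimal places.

113.868 u

Ar = Σ fᵢ·mᵢ = 0.32966 × 112.932 + 0.41544 × 113.953 + 0.25490 × 114.939
= 37.2292 + 47.3406 + 29.2980 = 113.8678 u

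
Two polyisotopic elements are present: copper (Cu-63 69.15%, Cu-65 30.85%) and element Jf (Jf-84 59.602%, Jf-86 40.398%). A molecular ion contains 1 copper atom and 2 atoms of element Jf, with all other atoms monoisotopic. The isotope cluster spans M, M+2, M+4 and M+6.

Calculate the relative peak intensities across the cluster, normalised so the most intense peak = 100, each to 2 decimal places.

Copper pattern (n=1): 0.6915 : 0.3085
Element Jf pattern (n=2): 0.35523984 : 0.48156032 : 0.16319984
Convolve the two distributions (both contribute in 2-u steps):
  M: 0.6915×0.35523984 = 0.245648
  M+2: 0.6915×0.48156032 + 0.3085×0.35523984 = 0.442590
  M+4: 0.6915×0.16319984 + 0.3085×0.48156032 = 0.261414
  M+6: 0.3085×0.16319984 = 0.050347
Scale to base peak (0.442590) = 100: 55.50 : 100.00 : 59.06 : 11.38

55.50 : 100.00 : 59.06 : 11.38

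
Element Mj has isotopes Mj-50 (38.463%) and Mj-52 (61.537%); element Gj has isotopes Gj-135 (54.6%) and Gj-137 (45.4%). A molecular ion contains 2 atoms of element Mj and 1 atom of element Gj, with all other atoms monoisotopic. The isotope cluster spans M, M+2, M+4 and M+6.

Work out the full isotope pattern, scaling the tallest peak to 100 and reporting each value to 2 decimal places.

Element Mj pattern (n=2): 0.14794024 : 0.47337953 : 0.37868024
Element Gj pattern (n=1): 0.5460 : 0.4540
Convolve the two distributions (both contribute in 2-u steps):
  M: 0.14794024×0.5460 = 0.080775
  M+2: 0.14794024×0.4540 + 0.47337953×0.5460 = 0.325630
  M+4: 0.47337953×0.4540 + 0.37868024×0.5460 = 0.421674
  M+6: 0.37868024×0.4540 = 0.171921
Scale to base peak (0.421674) = 100: 19.16 : 77.22 : 100.00 : 40.77

19.16 : 77.22 : 100.00 : 40.77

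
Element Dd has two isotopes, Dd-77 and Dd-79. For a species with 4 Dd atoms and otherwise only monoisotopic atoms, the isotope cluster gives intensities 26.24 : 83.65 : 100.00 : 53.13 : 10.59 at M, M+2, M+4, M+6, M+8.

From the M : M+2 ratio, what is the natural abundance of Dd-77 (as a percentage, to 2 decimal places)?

55.65%

Write p for the Dd-77 fraction. I(M+2)/I(M) = [C(4,1)·p^3·(1−p)] / p^4 = 4·(1−p)/p = 83.65/26.24 = 3.1879
(1−p)/p = 3.1879/4 = 0.7970  ⇒  p = 1/(1 + 0.7970) = 0.5565
Dd-77: 55.65%, Dd-79: 44.35%.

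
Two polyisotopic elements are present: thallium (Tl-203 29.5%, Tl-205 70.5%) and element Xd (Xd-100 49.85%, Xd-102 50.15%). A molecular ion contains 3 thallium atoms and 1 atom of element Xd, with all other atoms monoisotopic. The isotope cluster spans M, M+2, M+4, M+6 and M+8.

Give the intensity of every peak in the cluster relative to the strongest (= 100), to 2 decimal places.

3.24 : 26.47 : 78.83 : 100.00 : 44.46

Thallium pattern (n=3): 0.02567237 : 0.18405787 : 0.43986713 : 0.35040263
Element Xd pattern (n=1): 0.4985 : 0.5015
Convolve the two distributions (both contribute in 2-u steps):
  M: 0.02567237×0.4985 = 0.012798
  M+2: 0.02567237×0.5015 + 0.18405787×0.4985 = 0.104628
  M+4: 0.18405787×0.5015 + 0.43986713×0.4985 = 0.311579
  M+6: 0.43986713×0.5015 + 0.35040263×0.4985 = 0.395269
  M+8: 0.35040263×0.5015 = 0.175727
Scale to base peak (0.395269) = 100: 3.24 : 26.47 : 78.83 : 100.00 : 44.46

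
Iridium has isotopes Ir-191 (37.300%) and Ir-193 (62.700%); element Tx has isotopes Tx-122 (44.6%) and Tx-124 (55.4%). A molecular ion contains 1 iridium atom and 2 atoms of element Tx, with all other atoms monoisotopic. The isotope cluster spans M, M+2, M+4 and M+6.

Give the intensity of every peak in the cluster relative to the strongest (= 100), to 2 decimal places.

17.49 : 72.83 : 100.00 : 45.35

Iridium pattern (n=1): 0.3730 : 0.6270
Element Tx pattern (n=2): 0.198916 : 0.494168 : 0.306916
Convolve the two distributions (both contribute in 2-u steps):
  M: 0.3730×0.198916 = 0.074196
  M+2: 0.3730×0.494168 + 0.6270×0.198916 = 0.309045
  M+4: 0.3730×0.306916 + 0.6270×0.494168 = 0.424323
  M+6: 0.6270×0.306916 = 0.192436
Scale to base peak (0.424323) = 100: 17.49 : 72.83 : 100.00 : 45.35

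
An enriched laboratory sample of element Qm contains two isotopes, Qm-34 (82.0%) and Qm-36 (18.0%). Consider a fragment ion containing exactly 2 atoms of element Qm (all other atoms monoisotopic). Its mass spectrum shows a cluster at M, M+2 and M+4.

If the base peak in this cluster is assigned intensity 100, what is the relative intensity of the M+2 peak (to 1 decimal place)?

Term probabilities: M 0.6724, M+2 0.2952, M+4 0.0324. Base peak = M.
P(M) = C(2,0) × 0.820^2 × 0.180^0 = 1 × 0.6724 × 1.0000 = 0.672400 (base)
P(M+2) = C(2,1) × 0.820^1 × 0.180^1 = 2 × 0.8200 × 0.1800 = 0.295200
Relative intensity = 0.295200 / 0.672400 × 100 = 43.9

43.9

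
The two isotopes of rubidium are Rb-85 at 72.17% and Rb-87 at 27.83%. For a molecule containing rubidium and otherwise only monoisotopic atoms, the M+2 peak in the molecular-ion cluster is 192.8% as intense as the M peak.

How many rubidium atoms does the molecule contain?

5

The M+2/M ratio from n Rb atoms is n · q/p = n · 0.2783/0.7217.
n = 1.928 × 0.7217/0.2783 = 5.00 ≈ 5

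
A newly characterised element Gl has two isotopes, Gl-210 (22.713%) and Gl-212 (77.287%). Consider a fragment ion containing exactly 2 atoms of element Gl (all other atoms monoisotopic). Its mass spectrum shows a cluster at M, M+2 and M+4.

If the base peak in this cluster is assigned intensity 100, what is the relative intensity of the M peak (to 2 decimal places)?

8.64

(0.22713 + 0.77287)^2 gives M 0.0516, M+2 0.3511, M+4 0.5973; the largest is M+4.
P(M+4) = C(2,2) × 0.22713^0 × 0.77287^2 = 1 × 1.0000 × 0.59732804 = 0.597328 (base)
P(M) = C(2,0) × 0.22713^2 × 0.77287^0 = 1 × 0.05158804 × 1.0000 = 0.051588
Relative intensity = 0.051588 / 0.597328 × 100 = 8.64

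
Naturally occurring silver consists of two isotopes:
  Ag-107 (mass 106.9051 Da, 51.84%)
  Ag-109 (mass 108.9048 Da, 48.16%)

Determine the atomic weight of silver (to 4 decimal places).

The abundance-weighted mean is 0.5184 × 106.9051 + 0.4816 × 108.9048
= 55.41960 + 52.44855 = 107.86815 Da

107.8682 Da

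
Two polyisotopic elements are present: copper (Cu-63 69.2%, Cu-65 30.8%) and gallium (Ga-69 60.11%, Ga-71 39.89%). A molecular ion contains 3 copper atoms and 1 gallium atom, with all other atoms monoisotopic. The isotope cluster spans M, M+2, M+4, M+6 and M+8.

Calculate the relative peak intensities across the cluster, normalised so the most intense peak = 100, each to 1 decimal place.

50.0 : 100.0 : 74.1 : 24.1 : 2.9

Copper pattern (n=3): 0.33137389 : 0.44247034 : 0.19693766 : 0.02921811
Gallium pattern (n=1): 0.6011 : 0.3989
Convolve the two distributions (both contribute in 2-u steps):
  M: 0.33137389×0.6011 = 0.199189
  M+2: 0.33137389×0.3989 + 0.44247034×0.6011 = 0.398154
  M+4: 0.44247034×0.3989 + 0.19693766×0.6011 = 0.294881
  M+6: 0.19693766×0.3989 + 0.02921811×0.6011 = 0.096121
  M+8: 0.02921811×0.3989 = 0.011655
Scale to base peak (0.398154) = 100: 50.0 : 100.0 : 74.1 : 24.1 : 2.9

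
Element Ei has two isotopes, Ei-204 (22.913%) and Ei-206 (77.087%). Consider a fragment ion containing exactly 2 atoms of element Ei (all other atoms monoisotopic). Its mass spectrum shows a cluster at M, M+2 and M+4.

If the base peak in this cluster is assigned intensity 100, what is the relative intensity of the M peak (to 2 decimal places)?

Binomial terms of (0.22913 + 0.77087)^2: M 0.0525, M+2 0.3533, M+4 0.5942 → M+4 is the base peak.
P(M+4) = C(2,2) × 0.22913^0 × 0.77087^2 = 1 × 1.0000 × 0.59424056 = 0.594241 (base)
P(M) = C(2,0) × 0.22913^2 × 0.77087^0 = 1 × 0.05250056 × 1.0000 = 0.052501
Relative intensity = 0.052501 / 0.594241 × 100 = 8.83

8.83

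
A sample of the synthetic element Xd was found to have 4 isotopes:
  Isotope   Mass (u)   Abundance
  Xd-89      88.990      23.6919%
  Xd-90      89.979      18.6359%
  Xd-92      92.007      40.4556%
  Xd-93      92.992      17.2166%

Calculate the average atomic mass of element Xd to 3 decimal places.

91.084 u

Ar = Σ fᵢ·mᵢ = 0.236919 × 88.990 + 0.186359 × 89.979 + 0.404556 × 92.007 + 0.172166 × 92.992
= 21.0834 + 16.7684 + 37.2220 + 16.0101 = 91.0839 u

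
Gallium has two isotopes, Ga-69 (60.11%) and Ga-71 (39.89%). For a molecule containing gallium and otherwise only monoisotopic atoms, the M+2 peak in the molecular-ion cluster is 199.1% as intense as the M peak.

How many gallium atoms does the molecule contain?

3

With n Ga atoms, P(M+2)/P(M) = C(n,1)·p^(n−1)q / p^n = n·q/p = n · 0.3989/0.6011.
n = 1.991 × 0.6011/0.3989 = 3.00 ≈ 3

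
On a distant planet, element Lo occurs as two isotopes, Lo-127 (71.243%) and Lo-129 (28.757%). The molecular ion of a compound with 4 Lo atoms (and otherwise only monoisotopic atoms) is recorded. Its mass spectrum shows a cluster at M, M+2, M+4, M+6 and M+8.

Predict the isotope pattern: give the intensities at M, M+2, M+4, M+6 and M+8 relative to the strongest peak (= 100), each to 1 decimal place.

Expanding (0.71243 + 0.28757)^4:
P(M) = 0.71243^4 = 0.257614
P(M+2) = 4 × 0.71243^3 × 0.28757^1 = 0.415940
P(M+4) = 6 × 0.71243^2 × 0.28757^2 = 0.251839
P(M+6) = 4 × 0.71243^1 × 0.28757^3 = 0.067769
P(M+8) = 0.28757^4 = 0.006839
The M+2 peak is largest (0.415940); scaling to 100 gives 61.9 : 100.0 : 60.5 : 16.3 : 1.6.

61.9 : 100.0 : 60.5 : 16.3 : 1.6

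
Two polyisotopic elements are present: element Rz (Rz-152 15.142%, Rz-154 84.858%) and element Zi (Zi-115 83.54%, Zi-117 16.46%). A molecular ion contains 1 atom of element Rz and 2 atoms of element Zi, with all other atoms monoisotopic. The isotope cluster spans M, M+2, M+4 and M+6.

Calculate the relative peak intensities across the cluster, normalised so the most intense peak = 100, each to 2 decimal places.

Element Rz pattern (n=1): 0.15142 : 0.84858
Element Zi pattern (n=2): 0.69789316 : 0.27501368 : 0.02709316
Convolve the two distributions (both contribute in 2-u steps):
  M: 0.15142×0.69789316 = 0.105675
  M+2: 0.15142×0.27501368 + 0.84858×0.69789316 = 0.633861
  M+4: 0.15142×0.02709316 + 0.84858×0.27501368 = 0.237474
  M+6: 0.84858×0.02709316 = 0.022991
Scale to base peak (0.633861) = 100: 16.67 : 100.00 : 37.46 : 3.63

16.67 : 100.00 : 37.46 : 3.63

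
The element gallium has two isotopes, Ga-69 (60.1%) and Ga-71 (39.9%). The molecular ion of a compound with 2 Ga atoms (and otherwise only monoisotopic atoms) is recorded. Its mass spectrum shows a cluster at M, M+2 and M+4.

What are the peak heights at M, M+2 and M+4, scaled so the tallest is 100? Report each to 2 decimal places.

Each Ga atom is independently Ga-69 (p = 0.601) or Ga-71 (q = 0.399); the cluster is the binomial expansion (p + q)^2.
P(M) = 0.601^2 = 0.361201
P(M+2) = 2 × 0.601^1 × 0.399^1 = 0.479598
P(M+4) = 0.399^2 = 0.159201
The M+2 peak is largest (0.479598); scaling to 100 gives 75.31 : 100.00 : 33.19.

75.31 : 100.00 : 33.19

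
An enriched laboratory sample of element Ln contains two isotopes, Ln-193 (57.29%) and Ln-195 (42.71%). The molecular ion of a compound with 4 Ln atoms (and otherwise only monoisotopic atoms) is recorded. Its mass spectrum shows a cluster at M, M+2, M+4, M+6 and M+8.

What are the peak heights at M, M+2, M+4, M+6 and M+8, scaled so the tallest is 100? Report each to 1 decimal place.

Expanding (0.5729 + 0.4271)^4:
P(M) = 0.5729^4 = 0.107725
P(M+2) = 4 × 0.5729^3 × 0.4271^1 = 0.321237
P(M+4) = 6 × 0.5729^2 × 0.4271^2 = 0.359226
P(M+6) = 4 × 0.5729^1 × 0.4271^3 = 0.178537
P(M+8) = 0.4271^4 = 0.033275
The M+4 peak is largest (0.359226); scaling to 100 gives 30.0 : 89.4 : 100.0 : 49.7 : 9.3.

30.0 : 89.4 : 100.0 : 49.7 : 9.3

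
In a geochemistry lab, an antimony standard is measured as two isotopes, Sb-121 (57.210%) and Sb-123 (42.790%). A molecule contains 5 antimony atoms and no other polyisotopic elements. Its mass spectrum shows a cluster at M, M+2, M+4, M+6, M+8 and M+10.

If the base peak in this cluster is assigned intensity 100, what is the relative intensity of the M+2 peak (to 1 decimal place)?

66.8

Term probabilities: M 0.0613, M+2 0.2292, M+4 0.3428, M+6 0.2564, M+8 0.0959, M+10 0.0143. Base peak = M+4.
P(M+4) = C(5,2) × 0.57210^3 × 0.42790^2 = 10 × 0.18724742 × 0.18309841 = 0.342847 (base)
P(M+2) = C(5,1) × 0.57210^4 × 0.42790^1 = 5 × 0.10712425 × 0.4279 = 0.229192
Relative intensity = 0.229192 / 0.342847 × 100 = 66.8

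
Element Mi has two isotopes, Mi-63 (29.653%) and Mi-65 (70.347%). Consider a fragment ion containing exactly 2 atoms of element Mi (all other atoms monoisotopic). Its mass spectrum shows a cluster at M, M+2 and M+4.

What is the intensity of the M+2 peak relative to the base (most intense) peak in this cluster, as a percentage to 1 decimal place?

84.3%

(0.29653 + 0.70347)^2 gives M 0.0879, M+2 0.4172, M+4 0.4949; the largest is M+4.
P(M+4) = C(2,2) × 0.29653^0 × 0.70347^2 = 1 × 1.0000 × 0.49487004 = 0.494870 (base)
P(M+2) = C(2,1) × 0.29653^1 × 0.70347^1 = 2 × 0.29653 × 0.70347 = 0.417200
Relative intensity = 0.417200 / 0.494870 × 100 = 84.3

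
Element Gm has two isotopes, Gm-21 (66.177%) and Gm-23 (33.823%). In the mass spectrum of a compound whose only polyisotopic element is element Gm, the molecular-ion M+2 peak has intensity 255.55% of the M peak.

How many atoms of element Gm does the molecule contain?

5

The M+2/M ratio from n Gm atoms is n · q/p = n · 0.33823/0.66177.
n = 2.5555 × 0.66177/0.33823 = 5.00 ≈ 5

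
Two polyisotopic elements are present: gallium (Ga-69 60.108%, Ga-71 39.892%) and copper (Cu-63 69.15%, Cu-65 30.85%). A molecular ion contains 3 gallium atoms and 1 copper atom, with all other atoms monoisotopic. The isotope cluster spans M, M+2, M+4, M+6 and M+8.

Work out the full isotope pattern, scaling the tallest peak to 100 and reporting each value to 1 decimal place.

Gallium pattern (n=3): 0.2171685 : 0.432386 : 0.2869625 : 0.063483
Copper pattern (n=1): 0.6915 : 0.3085
Convolve the two distributions (both contribute in 2-u steps):
  M: 0.2171685×0.6915 = 0.150172
  M+2: 0.2171685×0.3085 + 0.432386×0.6915 = 0.365991
  M+4: 0.432386×0.3085 + 0.2869625×0.6915 = 0.331826
  M+6: 0.2869625×0.3085 + 0.063483×0.6915 = 0.132426
  M+8: 0.063483×0.3085 = 0.019585
Scale to base peak (0.365991) = 100: 41.0 : 100.0 : 90.7 : 36.2 : 5.4

41.0 : 100.0 : 90.7 : 36.2 : 5.4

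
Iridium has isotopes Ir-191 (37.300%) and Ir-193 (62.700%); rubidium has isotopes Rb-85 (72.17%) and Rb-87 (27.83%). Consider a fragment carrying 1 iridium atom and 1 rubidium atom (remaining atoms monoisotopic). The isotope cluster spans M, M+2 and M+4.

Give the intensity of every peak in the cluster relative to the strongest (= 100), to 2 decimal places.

Iridium pattern (n=1): 0.3730 : 0.6270
Rubidium pattern (n=1): 0.7217 : 0.2783
Convolve the two distributions (both contribute in 2-u steps):
  M: 0.3730×0.7217 = 0.269194
  M+2: 0.3730×0.2783 + 0.6270×0.7217 = 0.556312
  M+4: 0.6270×0.2783 = 0.174494
Scale to base peak (0.556312) = 100: 48.39 : 100.00 : 31.37

48.39 : 100.00 : 31.37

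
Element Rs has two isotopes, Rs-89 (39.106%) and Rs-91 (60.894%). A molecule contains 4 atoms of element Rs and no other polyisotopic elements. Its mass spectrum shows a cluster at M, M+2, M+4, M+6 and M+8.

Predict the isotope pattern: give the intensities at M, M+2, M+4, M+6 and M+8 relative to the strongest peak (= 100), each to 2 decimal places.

6.62 : 41.24 : 96.33 : 100.00 : 38.93

Each Rs atom is independently Rs-89 (p = 0.39106) or Rs-91 (q = 0.60894); the cluster is the binomial expansion (p + q)^4.
P(M) = 0.39106^4 = 0.023387
P(M+2) = 4 × 0.39106^3 × 0.60894^1 = 0.145668
P(M+4) = 6 × 0.39106^2 × 0.60894^2 = 0.340241
P(M+6) = 4 × 0.39106^1 × 0.60894^3 = 0.353205
P(M+8) = 0.60894^4 = 0.137499
The M+6 peak is largest (0.353205); scaling to 100 gives 6.62 : 41.24 : 96.33 : 100.00 : 38.93.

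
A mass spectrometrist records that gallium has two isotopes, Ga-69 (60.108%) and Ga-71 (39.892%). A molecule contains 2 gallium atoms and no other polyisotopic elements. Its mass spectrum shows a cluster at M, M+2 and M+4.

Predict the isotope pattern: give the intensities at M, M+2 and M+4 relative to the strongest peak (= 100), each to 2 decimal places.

Expanding (0.60108 + 0.39892)^2:
P(M) = 0.60108^2 = 0.361297
P(M+2) = 2 × 0.60108^1 × 0.39892^1 = 0.479566
P(M+4) = 0.39892^2 = 0.159137
The M+2 peak is largest (0.479566); scaling to 100 gives 75.34 : 100.00 : 33.18.

75.34 : 100.00 : 33.18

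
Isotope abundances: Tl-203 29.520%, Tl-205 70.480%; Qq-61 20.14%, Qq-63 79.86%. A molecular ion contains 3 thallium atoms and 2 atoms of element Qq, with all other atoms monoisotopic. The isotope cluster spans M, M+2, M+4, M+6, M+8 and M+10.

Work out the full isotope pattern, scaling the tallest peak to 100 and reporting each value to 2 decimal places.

Thallium pattern (n=3): 0.02572463 : 0.18425524 : 0.43991564 : 0.35010449
Element Qq pattern (n=2): 0.04056196 : 0.32167608 : 0.63776196
Convolve the two distributions (both contribute in 2-u steps):
  M: 0.02572463×0.04056196 = 0.001043
  M+2: 0.02572463×0.32167608 + 0.18425524×0.04056196 = 0.015749
  M+4: 0.02572463×0.63776196 + 0.18425524×0.32167608 + 0.43991564×0.04056196 = 0.093521
  M+6: 0.18425524×0.63776196 + 0.43991564×0.32167608 + 0.35010449×0.04056196 = 0.273222
  M+8: 0.43991564×0.63776196 + 0.35010449×0.32167608 = 0.393182
  M+10: 0.35010449×0.63776196 = 0.223283
Scale to base peak (0.393182) = 100: 0.27 : 4.01 : 23.79 : 69.49 : 100.00 : 56.79

0.27 : 4.01 : 23.79 : 69.49 : 100.00 : 56.79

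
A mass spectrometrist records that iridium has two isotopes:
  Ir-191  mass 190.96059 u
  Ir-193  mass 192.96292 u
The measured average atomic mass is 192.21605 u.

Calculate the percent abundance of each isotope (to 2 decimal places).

Let x be the fractional abundance of Ir-191; then Ir-193 has abundance 1 − x.
190.96059·x + 192.96292·(1 − x) = 192.21605
(190.96059 − 192.96292)·x = 192.21605 − 192.96292
x = -0.74687 / -2.00233 = 0.37300 → 37.30% Ir-191, 62.70% Ir-193.

Ir-191: 37.30%, Ir-193: 62.70%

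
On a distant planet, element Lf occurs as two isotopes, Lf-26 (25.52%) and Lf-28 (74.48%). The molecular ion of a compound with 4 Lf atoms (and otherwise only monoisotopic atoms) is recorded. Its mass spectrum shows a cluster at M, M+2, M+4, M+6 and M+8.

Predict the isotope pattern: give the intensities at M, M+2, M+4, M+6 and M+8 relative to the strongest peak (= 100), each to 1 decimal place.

1.0 : 11.7 : 51.4 : 100.0 : 73.0

Each Lf atom is independently Lf-26 (p = 0.2552) or Lf-28 (q = 0.7448); the cluster is the binomial expansion (p + q)^4.
P(M) = 0.2552^4 = 0.004242
P(M+2) = 4 × 0.2552^3 × 0.7448^1 = 0.049516
P(M+4) = 6 × 0.2552^2 × 0.7448^2 = 0.216766
P(M+6) = 4 × 0.2552^1 × 0.7448^3 = 0.421754
P(M+8) = 0.7448^4 = 0.307722
The M+6 peak is largest (0.421754); scaling to 100 gives 1.0 : 11.7 : 51.4 : 100.0 : 73.0.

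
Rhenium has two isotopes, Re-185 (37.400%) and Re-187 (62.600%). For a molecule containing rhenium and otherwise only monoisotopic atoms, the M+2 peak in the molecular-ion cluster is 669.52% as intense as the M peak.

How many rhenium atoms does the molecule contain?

For n independent Re atoms, I(M+2)/I(M) = n · (abundance Re-187) / (abundance Re-185) = n · 0.62600/0.37400.
n = 6.6952 × 0.37400/0.62600 = 4.00 ≈ 4

4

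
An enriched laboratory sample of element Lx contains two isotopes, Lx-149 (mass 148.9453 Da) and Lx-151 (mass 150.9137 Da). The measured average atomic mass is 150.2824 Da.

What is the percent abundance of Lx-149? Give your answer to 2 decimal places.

With x = fraction of Lx-149 (so Lx-151 is 1 − x):
148.9453·x + 150.9137·(1 − x) = 150.2824
(148.9453 − 150.9137)·x = 150.2824 − 150.9137
x = -0.6313 / -1.9684 = 0.32072 → 32.07% Lx-149, 67.93% Lx-151.

32.07%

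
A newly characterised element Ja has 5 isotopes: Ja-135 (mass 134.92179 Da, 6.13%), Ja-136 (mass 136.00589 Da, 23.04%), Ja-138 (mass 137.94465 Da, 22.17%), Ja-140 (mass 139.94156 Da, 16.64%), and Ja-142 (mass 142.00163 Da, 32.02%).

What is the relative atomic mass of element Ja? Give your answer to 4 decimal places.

138.9440 Da

The abundance-weighted mean is 0.0613 × 134.92179 + 0.2304 × 136.00589 + 0.2217 × 137.94465 + 0.1664 × 139.94156 + 0.3202 × 142.00163
= 8.270706 + 31.335757 + 30.582329 + 23.286276 + 45.468922 = 138.943990 Da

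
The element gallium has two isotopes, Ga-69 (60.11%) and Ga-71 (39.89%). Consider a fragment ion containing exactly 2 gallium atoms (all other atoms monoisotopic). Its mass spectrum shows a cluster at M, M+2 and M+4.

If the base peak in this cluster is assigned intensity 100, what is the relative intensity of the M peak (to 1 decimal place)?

75.3

Term probabilities: M 0.3613, M+2 0.4796, M+4 0.1591. Base peak = M+2.
P(M+2) = C(2,1) × 0.6011^1 × 0.3989^1 = 2 × 0.6011 × 0.3989 = 0.479558 (base)
P(M) = C(2,0) × 0.6011^2 × 0.3989^0 = 1 × 0.36132121 × 1.0000 = 0.361321
Relative intensity = 0.361321 / 0.479558 × 100 = 75.3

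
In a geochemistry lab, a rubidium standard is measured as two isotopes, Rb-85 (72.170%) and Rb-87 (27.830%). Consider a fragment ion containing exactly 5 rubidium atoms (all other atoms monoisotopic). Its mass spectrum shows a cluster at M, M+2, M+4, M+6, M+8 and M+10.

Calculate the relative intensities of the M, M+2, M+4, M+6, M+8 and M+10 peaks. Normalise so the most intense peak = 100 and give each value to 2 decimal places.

51.86 : 100.00 : 77.12 : 29.74 : 5.73 : 0.44

Expanding (0.72170 + 0.27830)^5:
P(M) = 0.72170^5 = 0.195787
P(M+2) = 5 × 0.72170^4 × 0.27830^1 = 0.377494
P(M+4) = 10 × 0.72170^3 × 0.27830^2 = 0.291136
P(M+6) = 10 × 0.72170^2 × 0.27830^3 = 0.112267
P(M+8) = 5 × 0.72170^1 × 0.27830^4 = 0.021646
P(M+10) = 0.27830^5 = 0.001669
The M+2 peak is largest (0.377494); scaling to 100 gives 51.86 : 100.00 : 77.12 : 29.74 : 5.73 : 0.44.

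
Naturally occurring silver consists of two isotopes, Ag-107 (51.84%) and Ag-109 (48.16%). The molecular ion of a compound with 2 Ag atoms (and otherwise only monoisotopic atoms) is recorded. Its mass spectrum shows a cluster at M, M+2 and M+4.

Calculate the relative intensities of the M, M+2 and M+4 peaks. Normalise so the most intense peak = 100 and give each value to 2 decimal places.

The 2 Ag atoms are independent, so intensities follow the terms of (0.5184 + 0.4816)^2.
P(M) = 0.5184^2 = 0.268739
P(M+2) = 2 × 0.5184^1 × 0.4816^1 = 0.499323
P(M+4) = 0.4816^2 = 0.231939
The M+2 peak is largest (0.499323); scaling to 100 gives 53.82 : 100.00 : 46.45.

53.82 : 100.00 : 46.45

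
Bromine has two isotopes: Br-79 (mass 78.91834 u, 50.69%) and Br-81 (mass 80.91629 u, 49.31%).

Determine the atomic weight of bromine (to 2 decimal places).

79.90 u

Average mass = Σ (abundance × isotope mass) = 0.5069 × 78.91834 + 0.4931 × 80.91629
= 40.003707 + 39.899823 = 79.903530 u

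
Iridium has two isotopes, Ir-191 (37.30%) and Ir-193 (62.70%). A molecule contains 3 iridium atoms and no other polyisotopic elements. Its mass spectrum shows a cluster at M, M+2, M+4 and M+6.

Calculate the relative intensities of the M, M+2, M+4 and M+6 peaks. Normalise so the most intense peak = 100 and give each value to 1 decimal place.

The 3 Ir atoms are independent, so intensities follow the terms of (0.3730 + 0.6270)^3.
P(M) = 0.3730^3 = 0.051895
P(M+2) = 3 × 0.3730^2 × 0.6270^1 = 0.261702
P(M+4) = 3 × 0.3730^1 × 0.6270^2 = 0.439911
P(M+6) = 0.6270^3 = 0.246492
The M+4 peak is largest (0.439911); scaling to 100 gives 11.8 : 59.5 : 100.0 : 56.0.

11.8 : 59.5 : 100.0 : 56.0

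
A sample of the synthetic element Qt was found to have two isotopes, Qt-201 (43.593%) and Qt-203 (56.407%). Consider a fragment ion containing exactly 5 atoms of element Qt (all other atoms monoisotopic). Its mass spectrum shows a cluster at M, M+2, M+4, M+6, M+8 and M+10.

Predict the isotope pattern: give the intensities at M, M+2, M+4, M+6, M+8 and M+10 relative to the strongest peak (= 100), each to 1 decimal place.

The 5 Qt atoms are independent, so intensities follow the terms of (0.43593 + 0.56407)^5.
P(M) = 0.43593^5 = 0.015743
P(M+2) = 5 × 0.43593^4 × 0.56407^1 = 0.101852
P(M+4) = 10 × 0.43593^3 × 0.56407^2 = 0.263582
P(M+6) = 10 × 0.43593^2 × 0.56407^3 = 0.341061
P(M+8) = 5 × 0.43593^1 × 0.56407^4 = 0.220658
P(M+10) = 0.56407^5 = 0.057104
The M+6 peak is largest (0.341061); scaling to 100 gives 4.6 : 29.9 : 77.3 : 100.0 : 64.7 : 16.7.

4.6 : 29.9 : 77.3 : 100.0 : 64.7 : 16.7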